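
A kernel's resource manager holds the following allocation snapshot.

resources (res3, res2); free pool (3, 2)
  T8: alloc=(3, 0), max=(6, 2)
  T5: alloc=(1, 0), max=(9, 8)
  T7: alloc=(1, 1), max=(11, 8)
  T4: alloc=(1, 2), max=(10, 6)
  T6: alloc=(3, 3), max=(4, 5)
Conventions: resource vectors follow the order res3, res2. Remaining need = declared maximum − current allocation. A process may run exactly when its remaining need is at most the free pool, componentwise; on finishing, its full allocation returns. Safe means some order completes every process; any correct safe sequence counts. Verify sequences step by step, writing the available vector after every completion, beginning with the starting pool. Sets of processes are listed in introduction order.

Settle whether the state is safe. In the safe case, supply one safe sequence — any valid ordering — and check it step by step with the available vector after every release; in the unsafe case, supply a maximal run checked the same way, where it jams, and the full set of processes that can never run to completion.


The state is SAFE; one workable sequence: T6, T8, T4, T7, T5.
Key observation: reading the order forward, T6 is the first process whose need (1, 2) meets the free pool (3, 2) exactly on a resource it requests.
Walking it through:
  pool = (3, 2)
  T6: need (1, 2) fits (3, 2); releases (3, 3), pool now (6, 5)
  T8: need (3, 2) fits (6, 5); releases (3, 0), pool now (9, 5)
  T4: need (9, 4) fits (9, 5); releases (1, 2), pool now (10, 7)
  T7: need (10, 7) fits (10, 7); releases (1, 1), pool now (11, 8)
  T5: need (8, 8) fits (11, 8); releases (1, 0), pool now (12, 8)


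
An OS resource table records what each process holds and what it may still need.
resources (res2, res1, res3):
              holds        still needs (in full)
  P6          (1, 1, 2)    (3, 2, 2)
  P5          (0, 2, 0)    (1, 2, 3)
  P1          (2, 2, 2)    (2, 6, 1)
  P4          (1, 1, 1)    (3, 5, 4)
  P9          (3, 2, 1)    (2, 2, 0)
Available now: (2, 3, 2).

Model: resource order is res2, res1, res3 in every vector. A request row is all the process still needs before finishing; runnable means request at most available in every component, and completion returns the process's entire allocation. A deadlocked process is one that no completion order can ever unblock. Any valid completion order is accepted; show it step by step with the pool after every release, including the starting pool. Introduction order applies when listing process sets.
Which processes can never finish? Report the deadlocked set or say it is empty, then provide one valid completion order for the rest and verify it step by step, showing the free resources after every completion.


The deadlocked set is empty.
Key observation: beginning at P9, releases accumulate fast enough that every process eventually fits.
The rest can finish in the order P9, P6, P4, P5, P1. Verifying each step:
  pool = (2, 3, 2)
  P9: need (2, 2, 0) fits (2, 3, 2); releases (3, 2, 1), pool now (5, 5, 3)
  P6: need (3, 2, 2) fits (5, 5, 3); releases (1, 1, 2), pool now (6, 6, 5)
  P4: need (3, 5, 4) fits (6, 6, 5); releases (1, 1, 1), pool now (7, 7, 6)
  P5: need (1, 2, 3) fits (7, 7, 6); releases (0, 2, 0), pool now (7, 9, 6)
  P1: need (2, 6, 1) fits (7, 9, 6); releases (2, 2, 2), pool now (9, 11, 8)


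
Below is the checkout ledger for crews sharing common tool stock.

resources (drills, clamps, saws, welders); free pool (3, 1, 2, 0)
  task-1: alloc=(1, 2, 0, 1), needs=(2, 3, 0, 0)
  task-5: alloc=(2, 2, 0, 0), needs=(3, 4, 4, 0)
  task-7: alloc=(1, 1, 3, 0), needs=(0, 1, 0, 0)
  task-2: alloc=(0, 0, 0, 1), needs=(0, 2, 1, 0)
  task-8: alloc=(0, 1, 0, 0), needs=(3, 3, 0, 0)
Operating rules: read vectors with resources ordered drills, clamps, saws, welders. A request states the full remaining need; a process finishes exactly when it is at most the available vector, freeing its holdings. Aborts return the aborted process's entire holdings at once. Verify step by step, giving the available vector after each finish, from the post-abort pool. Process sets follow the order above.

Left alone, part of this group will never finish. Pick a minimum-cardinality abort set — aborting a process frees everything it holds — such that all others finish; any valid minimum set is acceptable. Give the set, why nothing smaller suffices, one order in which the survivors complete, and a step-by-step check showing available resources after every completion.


Abort task-1.
Key observation: aborting task-1 returns (1, 2, 0, 1), and task-8 — hopeless before — runs at step 1 with the returned capacity in the pool.
Minimality: the empty abort set fails — the state is deadlocked as it stands.
The survivors complete as task-8, task-2, task-7, task-5. Check, step by step (starting from the post-abort pool):
  pool = (4, 3, 2, 1)
  task-8: need (3, 3, 0, 0) fits (4, 3, 2, 1); releases (0, 1, 0, 0), pool now (4, 4, 2, 1)
  task-2: need (0, 2, 1, 0) fits (4, 4, 2, 1); releases (0, 0, 0, 1), pool now (4, 4, 2, 2)
  task-7: need (0, 1, 0, 0) fits (4, 4, 2, 2); releases (1, 1, 3, 0), pool now (5, 5, 5, 2)
  task-5: need (3, 4, 4, 0) fits (5, 5, 5, 2); releases (2, 2, 0, 0), pool now (7, 7, 5, 2)


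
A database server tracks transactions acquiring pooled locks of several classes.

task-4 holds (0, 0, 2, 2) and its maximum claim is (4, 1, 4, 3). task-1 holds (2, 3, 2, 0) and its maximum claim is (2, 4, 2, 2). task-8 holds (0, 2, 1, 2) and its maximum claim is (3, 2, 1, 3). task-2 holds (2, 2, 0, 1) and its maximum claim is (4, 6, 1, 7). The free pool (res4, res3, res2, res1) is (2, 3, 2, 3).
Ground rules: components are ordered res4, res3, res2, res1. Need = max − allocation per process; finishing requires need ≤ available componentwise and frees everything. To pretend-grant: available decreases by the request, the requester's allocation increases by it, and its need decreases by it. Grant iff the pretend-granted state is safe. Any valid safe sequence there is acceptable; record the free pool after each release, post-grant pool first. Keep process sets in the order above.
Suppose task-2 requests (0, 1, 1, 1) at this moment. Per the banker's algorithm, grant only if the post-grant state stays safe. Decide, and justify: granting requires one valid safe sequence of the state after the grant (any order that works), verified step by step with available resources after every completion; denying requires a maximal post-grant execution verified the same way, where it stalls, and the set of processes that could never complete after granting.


GRANT. The post-grant state is safe; one safe sequence: task-1, task-4, task-8, task-2.
Key observation: after the grant the pool drops to (2, 2, 1, 2), which still lets task-1 finish first and unwind the rest.
Step-by-step check of the post-grant state:
  pool = (2, 2, 1, 2)
  run task-1 (needs (0, 1, 0, 2), free (2, 2, 1, 2)); after release of (2, 3, 2, 0) the pool is (4, 5, 3, 2)
  run task-4 (needs (4, 1, 2, 1), free (4, 5, 3, 2)); after release of (0, 0, 2, 2) the pool is (4, 5, 5, 4)
  run task-8 (needs (3, 0, 0, 1), free (4, 5, 5, 4)); after release of (0, 2, 1, 2) the pool is (4, 7, 6, 6)
  run task-2 (needs (2, 3, 0, 5), free (4, 7, 6, 6)); after release of (2, 3, 1, 2) the pool is (6, 10, 7, 8)


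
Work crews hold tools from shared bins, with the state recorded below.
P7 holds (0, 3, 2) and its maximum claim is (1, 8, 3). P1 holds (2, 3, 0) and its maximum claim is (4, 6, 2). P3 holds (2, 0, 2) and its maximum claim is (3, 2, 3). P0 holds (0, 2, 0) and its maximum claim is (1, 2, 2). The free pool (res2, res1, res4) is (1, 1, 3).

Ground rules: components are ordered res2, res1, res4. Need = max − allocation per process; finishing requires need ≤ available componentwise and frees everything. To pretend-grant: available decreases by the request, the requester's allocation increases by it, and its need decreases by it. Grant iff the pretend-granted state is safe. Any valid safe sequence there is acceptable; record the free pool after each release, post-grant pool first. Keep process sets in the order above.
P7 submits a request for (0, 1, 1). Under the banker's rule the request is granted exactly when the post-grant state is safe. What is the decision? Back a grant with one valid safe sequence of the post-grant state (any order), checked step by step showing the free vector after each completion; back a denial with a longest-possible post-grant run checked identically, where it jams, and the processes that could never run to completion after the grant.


DENY. Granting would leave the state unsafe.
Key observation: res1 is the bottleneck — with P0, P3 done the pool holds (3, 2, 4), short of every remaining need.
On the post-grant state, P0, P3 is a maximal run — nothing extends it. Walking it through:
  pool = (1, 0, 2)
  run P0 (needs (1, 0, 2), free (1, 0, 2)); after release of (0, 2, 0) the pool is (1, 2, 2)
  run P3 (needs (1, 2, 1), free (1, 2, 2)); after release of (2, 0, 2) the pool is (3, 2, 4)
  P7 still needs (1, 4, 0) but only (3, 2, 4) is free — short on res1
  P1 still needs (2, 3, 2) but only (3, 2, 4) is free — short on res1
Post-grant, the permanently blocked set is P7 and P1.


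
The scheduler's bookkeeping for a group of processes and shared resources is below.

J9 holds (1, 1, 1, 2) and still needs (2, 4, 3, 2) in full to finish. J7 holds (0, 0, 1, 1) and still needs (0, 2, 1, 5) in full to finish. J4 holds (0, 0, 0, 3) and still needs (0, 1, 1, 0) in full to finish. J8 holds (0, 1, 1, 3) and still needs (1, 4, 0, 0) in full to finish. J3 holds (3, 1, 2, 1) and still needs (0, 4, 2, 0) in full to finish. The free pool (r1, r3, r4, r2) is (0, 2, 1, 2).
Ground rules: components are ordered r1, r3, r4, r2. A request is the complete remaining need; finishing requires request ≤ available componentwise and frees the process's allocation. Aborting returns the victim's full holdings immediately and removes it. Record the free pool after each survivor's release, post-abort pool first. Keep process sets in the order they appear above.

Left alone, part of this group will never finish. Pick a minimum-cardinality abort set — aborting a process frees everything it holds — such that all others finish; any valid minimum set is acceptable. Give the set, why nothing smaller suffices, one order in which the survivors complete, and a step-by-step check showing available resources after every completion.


Abort J8 and J3.
Key observation: no ordering could ever have run J9 before the abort of J8 and J3; with (3, 2, 3, 4) back in the pool it fits at step 2.
Minimality, checking each single-abort alternative: J9 alone leaves J8 blocked (short on r3); J7 alone leaves J9 blocked (short on r1, r3 and r4); J4 alone leaves J9 blocked (short on r1, r3 and r4); J8 alone leaves J9 blocked (short on r1 and r3); J3 alone leaves J9 blocked (short on r3).
One survivor order: J7, J9, J4. Step-by-step check (post-abort pool first):
  pool = (3, 4, 4, 6)
  J7 needs (0, 2, 1, 5) <= (3, 4, 4, 6) -> finishes; pool += (0, 0, 1, 1) = (3, 4, 5, 7)
  J9 needs (2, 4, 3, 2) <= (3, 4, 5, 7) -> finishes; pool += (1, 1, 1, 2) = (4, 5, 6, 9)
  J4 needs (0, 1, 1, 0) <= (4, 5, 6, 9) -> finishes; pool += (0, 0, 0, 3) = (4, 5, 6, 12)


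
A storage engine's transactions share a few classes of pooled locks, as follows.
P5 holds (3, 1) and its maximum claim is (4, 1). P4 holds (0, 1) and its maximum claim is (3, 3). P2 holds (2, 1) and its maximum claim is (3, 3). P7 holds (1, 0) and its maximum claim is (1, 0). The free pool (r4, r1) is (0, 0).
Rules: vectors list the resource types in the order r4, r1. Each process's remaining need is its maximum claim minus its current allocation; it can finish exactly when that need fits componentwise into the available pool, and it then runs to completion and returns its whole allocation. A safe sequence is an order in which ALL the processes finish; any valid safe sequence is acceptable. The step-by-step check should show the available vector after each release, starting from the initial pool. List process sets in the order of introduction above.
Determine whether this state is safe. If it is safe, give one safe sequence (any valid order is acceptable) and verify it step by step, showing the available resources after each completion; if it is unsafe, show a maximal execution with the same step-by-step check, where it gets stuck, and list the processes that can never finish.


The state is UNSAFE.
Key observation: after P7, P5 complete, (4, 1) is the best the pool ever gets, yet each leftover process wants more r1.
A maximal execution: P7, P5 — then nothing else fits. Step-by-step check:
  pool = (0, 0)
  run P7 (needs (0, 0), free (0, 0)); after release of (1, 0) the pool is (1, 0)
  run P5 (needs (1, 0), free (1, 0)); after release of (3, 1) the pool is (4, 1)
  P4 still needs (3, 2) but only (4, 1) is free — short on r1
  P2 still needs (1, 2) but only (4, 1) is free — short on r1
Never able to finish: P4 and P2.


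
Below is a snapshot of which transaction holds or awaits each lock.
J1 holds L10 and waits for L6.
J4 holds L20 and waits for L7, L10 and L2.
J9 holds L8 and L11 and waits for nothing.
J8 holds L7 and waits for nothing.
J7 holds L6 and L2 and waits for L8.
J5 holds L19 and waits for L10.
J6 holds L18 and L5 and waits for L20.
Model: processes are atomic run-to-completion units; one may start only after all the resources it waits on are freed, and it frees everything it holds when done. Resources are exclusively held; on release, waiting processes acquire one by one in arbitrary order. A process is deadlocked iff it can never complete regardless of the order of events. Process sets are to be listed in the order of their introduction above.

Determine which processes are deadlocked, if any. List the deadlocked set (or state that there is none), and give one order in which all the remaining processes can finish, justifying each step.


No process is deadlocked.
Key observation: the wait relation is loop-free; peeling off processes with no waits unwinds the whole state.
A valid finishing order for the others: J9, J7, J1, J5, J8, J4, J6.
Step-by-step check:
  J9: no waits; runs immediately, freeing L8 and L11
  run J7 (all its waits — L8 — are resolved); releases L6 and L2
  run J1 (all its waits — L6 — are resolved); releases L10
  run J5 (all its waits — L10 — are resolved); releases L19
  J8: no waits; runs immediately, freeing L7
  run J4 (all its waits — L7, L10 and L2 — are resolved); releases L20
  run J6 (all its waits — L20 — are resolved); releases L18 and L5


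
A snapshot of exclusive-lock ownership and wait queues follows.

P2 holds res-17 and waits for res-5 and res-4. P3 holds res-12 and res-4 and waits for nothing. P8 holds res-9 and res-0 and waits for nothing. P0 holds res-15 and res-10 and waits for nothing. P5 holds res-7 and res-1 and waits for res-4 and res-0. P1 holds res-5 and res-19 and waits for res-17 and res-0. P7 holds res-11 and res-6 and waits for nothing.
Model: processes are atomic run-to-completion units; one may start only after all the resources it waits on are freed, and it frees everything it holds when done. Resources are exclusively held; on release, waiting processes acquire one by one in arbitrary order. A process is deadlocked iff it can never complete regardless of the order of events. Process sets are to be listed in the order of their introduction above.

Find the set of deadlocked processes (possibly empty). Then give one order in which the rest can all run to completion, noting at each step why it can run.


Deadlocked: P2 and P1.
Key observation: along P2 -> P1 -> P2, each member waits on what the next one holds — a deadlock; no other process is dragged down with it.
One completion order for the rest: P0, P3, P8, P7, P5.
Check, step by step:
  run P0 (it waits on nothing); releases res-15 and res-10
  run P3 (it waits on nothing); releases res-12 and res-4
  run P8 (it waits on nothing); releases res-9 and res-0
  run P7 (it waits on nothing); releases res-11 and res-6
  P5 waits on res-4 and res-0 — all released -> runs and releases res-7 and res-1


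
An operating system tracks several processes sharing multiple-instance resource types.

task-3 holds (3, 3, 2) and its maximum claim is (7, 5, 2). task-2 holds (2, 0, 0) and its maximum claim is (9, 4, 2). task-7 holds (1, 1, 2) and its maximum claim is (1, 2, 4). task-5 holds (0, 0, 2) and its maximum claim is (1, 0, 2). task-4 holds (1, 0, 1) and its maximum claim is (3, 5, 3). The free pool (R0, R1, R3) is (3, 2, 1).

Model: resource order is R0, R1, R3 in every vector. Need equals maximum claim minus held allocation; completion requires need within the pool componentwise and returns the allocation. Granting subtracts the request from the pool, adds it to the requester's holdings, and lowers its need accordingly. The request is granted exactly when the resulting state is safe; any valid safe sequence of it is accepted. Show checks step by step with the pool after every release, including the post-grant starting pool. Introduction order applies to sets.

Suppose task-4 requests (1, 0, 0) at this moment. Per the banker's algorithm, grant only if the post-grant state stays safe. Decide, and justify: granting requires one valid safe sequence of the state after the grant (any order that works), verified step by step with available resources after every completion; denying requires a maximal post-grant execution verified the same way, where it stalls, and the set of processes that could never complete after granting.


DENY. Granting would leave the state unsafe.
Key observation: after task-5, task-7 the pool peaks at (3, 3, 5), and each blocked process is short somewhere: task-3 on R0; task-2 on R0, R1; task-4 on R1.
Pretend the grant happened; the run task-5, task-7 goes as far as possible. Step-by-step check:
  pool = (2, 2, 1)
  task-5 needs (1, 0, 0) <= (2, 2, 1) -> finishes; pool += (0, 0, 2) = (2, 2, 3)
  task-7 needs (0, 1, 2) <= (2, 2, 3) -> finishes; pool += (1, 1, 2) = (3, 3, 5)
  blocked: task-3 wants (4, 2, 0), pool (3, 3, 5) — not enough R0
  blocked: task-2 wants (7, 4, 2), pool (3, 3, 5) — not enough R0 and R1
  blocked: task-4 wants (1, 5, 2), pool (3, 3, 5) — not enough R1
Post-grant, the permanently blocked set is task-3, task-2 and task-4.


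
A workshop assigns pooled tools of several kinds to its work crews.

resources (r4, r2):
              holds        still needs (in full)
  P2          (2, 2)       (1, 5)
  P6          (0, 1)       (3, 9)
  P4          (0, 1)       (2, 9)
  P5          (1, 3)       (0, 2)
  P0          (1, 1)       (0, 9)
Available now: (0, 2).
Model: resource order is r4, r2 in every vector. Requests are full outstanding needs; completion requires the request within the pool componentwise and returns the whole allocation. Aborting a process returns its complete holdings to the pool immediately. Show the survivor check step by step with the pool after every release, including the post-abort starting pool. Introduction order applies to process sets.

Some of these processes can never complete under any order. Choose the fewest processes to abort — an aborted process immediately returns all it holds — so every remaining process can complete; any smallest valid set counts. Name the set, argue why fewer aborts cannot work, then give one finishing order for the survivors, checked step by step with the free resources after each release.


The answer: abort P4 and P0.
Key observation: the deadlocked P6 becomes finishable only because P4 and P0 released (1, 2); it completes at step 3 below.
No one abort is enough; case by case: P2 alone leaves P6 blocked (short on r2); P6 alone leaves P4 blocked (short on r2); P4 alone leaves P6 blocked (short on r2); P5 alone leaves P6 blocked (short on r2); P0 alone leaves P6 blocked (short on r2).
Survivors finish in the order: P5, P2, P6. Walking it through (pool after the aborts first):
  pool = (1, 4)
  run P5 (needs (0, 2), free (1, 4)); after release of (1, 3) the pool is (2, 7)
  run P2 (needs (1, 5), free (2, 7)); after release of (2, 2) the pool is (4, 9)
  run P6 (needs (3, 9), free (4, 9)); after release of (0, 1) the pool is (4, 10)


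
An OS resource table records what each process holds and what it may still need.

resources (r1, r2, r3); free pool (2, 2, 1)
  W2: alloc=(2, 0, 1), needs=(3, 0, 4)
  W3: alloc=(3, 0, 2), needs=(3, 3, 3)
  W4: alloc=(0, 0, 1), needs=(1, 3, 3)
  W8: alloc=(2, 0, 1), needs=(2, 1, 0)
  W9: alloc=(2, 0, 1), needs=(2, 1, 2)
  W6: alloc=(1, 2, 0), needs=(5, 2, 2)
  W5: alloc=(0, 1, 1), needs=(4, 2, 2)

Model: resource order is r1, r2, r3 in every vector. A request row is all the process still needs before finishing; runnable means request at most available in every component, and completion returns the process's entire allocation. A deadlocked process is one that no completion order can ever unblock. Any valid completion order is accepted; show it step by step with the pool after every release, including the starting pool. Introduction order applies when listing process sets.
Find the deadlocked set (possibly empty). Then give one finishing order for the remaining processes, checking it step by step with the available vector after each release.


Nothing here is deadlocked.
Key observation: W8 leads a chain of completions in which each release enables another process.
One completion order for the rest: W8, W5, W4, W3, W6, W2, W9. Verifying each step:
  pool = (2, 2, 1)
  W8 needs (2, 1, 0) <= (2, 2, 1) -> finishes; pool += (2, 0, 1) = (4, 2, 2)
  W5 needs (4, 2, 2) <= (4, 2, 2) -> finishes; pool += (0, 1, 1) = (4, 3, 3)
  W4 needs (1, 3, 3) <= (4, 3, 3) -> finishes; pool += (0, 0, 1) = (4, 3, 4)
  W3 needs (3, 3, 3) <= (4, 3, 4) -> finishes; pool += (3, 0, 2) = (7, 3, 6)
  W6 needs (5, 2, 2) <= (7, 3, 6) -> finishes; pool += (1, 2, 0) = (8, 5, 6)
  W2 needs (3, 0, 4) <= (8, 5, 6) -> finishes; pool += (2, 0, 1) = (10, 5, 7)
  W9 needs (2, 1, 2) <= (10, 5, 7) -> finishes; pool += (2, 0, 1) = (12, 5, 8)


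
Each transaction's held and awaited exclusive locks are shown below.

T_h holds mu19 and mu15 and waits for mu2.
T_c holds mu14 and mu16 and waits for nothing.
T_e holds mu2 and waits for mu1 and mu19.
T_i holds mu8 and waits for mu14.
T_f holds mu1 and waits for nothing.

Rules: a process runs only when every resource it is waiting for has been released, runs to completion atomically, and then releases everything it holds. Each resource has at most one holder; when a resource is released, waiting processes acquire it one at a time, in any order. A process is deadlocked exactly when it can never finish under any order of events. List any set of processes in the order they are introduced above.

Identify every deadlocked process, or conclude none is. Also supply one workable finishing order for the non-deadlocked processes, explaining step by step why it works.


Deadlocked set: T_h and T_e.
Key observation: the wait chain closes on itself along T_h -> T_e -> T_h; no other process is dragged down with it.
A valid finishing order for the others: T_f, T_c, T_i.
Verifying each step:
  T_f: no waits; runs immediately, freeing mu1
  T_c: no waits; runs immediately, freeing mu14 and mu16
  run T_i (all its waits — mu14 — are resolved); releases mu8


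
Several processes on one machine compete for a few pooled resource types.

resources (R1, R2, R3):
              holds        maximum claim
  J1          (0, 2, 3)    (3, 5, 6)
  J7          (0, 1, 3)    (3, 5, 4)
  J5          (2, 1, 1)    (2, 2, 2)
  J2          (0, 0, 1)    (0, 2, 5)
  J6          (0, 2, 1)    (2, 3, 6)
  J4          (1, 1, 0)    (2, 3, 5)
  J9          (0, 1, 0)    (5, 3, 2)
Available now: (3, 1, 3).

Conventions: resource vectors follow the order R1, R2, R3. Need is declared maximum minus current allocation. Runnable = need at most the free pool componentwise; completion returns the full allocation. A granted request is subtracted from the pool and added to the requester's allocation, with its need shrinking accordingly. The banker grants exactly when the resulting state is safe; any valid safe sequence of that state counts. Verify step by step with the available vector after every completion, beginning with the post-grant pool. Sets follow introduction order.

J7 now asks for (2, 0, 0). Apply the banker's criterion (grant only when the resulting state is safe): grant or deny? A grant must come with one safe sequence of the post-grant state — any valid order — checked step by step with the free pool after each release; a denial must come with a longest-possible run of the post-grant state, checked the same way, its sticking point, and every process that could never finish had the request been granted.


GRANT: granting preserves safety; a valid post-grant sequence is J5, J2, J4, J6, J7, J1, J9.
Key observation: (1, 1, 3) free after granting still covers J5 first, and each release covers the next.
Check on the post-grant state, step by step:
  pool = (1, 1, 3)
  J5 needs (0, 1, 1) <= (1, 1, 3) -> finishes; pool += (2, 1, 1) = (3, 2, 4)
  J2 needs (0, 2, 4) <= (3, 2, 4) -> finishes; pool += (0, 0, 1) = (3, 2, 5)
  J4 needs (1, 2, 5) <= (3, 2, 5) -> finishes; pool += (1, 1, 0) = (4, 3, 5)
  J6 needs (2, 1, 5) <= (4, 3, 5) -> finishes; pool += (0, 2, 1) = (4, 5, 6)
  J7 needs (1, 4, 1) <= (4, 5, 6) -> finishes; pool += (2, 1, 3) = (6, 6, 9)
  J1 needs (3, 3, 3) <= (6, 6, 9) -> finishes; pool += (0, 2, 3) = (6, 8, 12)
  J9 needs (5, 2, 2) <= (6, 8, 12) -> finishes; pool += (0, 1, 0) = (6, 9, 12)


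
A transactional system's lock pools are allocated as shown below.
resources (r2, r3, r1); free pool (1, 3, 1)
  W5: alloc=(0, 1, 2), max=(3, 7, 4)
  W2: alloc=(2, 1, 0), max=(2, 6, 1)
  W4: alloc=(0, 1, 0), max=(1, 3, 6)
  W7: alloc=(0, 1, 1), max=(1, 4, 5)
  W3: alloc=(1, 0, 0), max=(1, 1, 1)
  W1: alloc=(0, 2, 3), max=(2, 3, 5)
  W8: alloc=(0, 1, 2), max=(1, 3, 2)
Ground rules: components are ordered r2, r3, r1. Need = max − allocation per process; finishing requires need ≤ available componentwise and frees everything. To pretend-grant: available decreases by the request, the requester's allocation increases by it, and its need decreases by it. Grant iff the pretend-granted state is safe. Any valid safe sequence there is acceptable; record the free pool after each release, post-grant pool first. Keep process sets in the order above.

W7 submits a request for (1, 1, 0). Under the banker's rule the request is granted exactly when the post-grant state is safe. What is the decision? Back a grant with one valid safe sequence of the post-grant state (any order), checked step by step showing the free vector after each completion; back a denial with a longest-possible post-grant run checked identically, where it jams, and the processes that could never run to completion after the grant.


DENY: after the grant no complete ordering would exist.
Key observation: after W3, W8 the pool peaks at (1, 3, 3), and each blocked process is short somewhere: W5 on r2, r3; W2 on r3; W4 on r1; W7 on r1; W1 on r2.
Pretend the grant happened; the run W3, W8 goes as far as possible. Verifying each step:
  pool = (0, 2, 1)
  W3 needs (0, 1, 1) <= (0, 2, 1) -> finishes; pool += (1, 0, 0) = (1, 2, 1)
  W8 needs (1, 2, 0) <= (1, 2, 1) -> finishes; pool += (0, 1, 2) = (1, 3, 3)
  W5 cannot run: need (3, 6, 2) vs free (1, 3, 3) (insufficient r2 and r3)
  W2 cannot run: need (0, 5, 1) vs free (1, 3, 3) (insufficient r3)
  W4 cannot run: need (1, 2, 6) vs free (1, 3, 3) (insufficient r1)
  W7 cannot run: need (0, 2, 4) vs free (1, 3, 3) (insufficient r1)
  W1 cannot run: need (2, 1, 2) vs free (1, 3, 3) (insufficient r2)
Post-grant, the permanently blocked set is W5, W2, W4, W7 and W1.


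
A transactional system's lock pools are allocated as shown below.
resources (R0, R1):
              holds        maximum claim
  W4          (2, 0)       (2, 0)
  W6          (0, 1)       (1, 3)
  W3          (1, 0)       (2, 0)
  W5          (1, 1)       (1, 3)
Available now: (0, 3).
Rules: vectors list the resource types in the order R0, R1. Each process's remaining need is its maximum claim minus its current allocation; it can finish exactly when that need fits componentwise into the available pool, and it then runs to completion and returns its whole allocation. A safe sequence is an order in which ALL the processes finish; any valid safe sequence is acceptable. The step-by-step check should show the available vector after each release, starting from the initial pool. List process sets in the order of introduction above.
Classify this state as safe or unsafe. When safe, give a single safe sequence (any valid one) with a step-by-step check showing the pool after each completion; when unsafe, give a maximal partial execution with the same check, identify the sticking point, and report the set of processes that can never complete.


SAFE. One safe sequence: W5, W6, W3, W4.
Key observation: the first exact fit in this order is W6 — it needs (1, 2) with (1, 4) free, meeting a requested resource to the last unit.
Verifying each step:
  pool = (0, 3)
  W5: need (0, 2) fits (0, 3); releases (1, 1), pool now (1, 4)
  W6: need (1, 2) fits (1, 4); releases (0, 1), pool now (1, 5)
  W3: need (1, 0) fits (1, 5); releases (1, 0), pool now (2, 5)
  W4: need (0, 0) fits (2, 5); releases (2, 0), pool now (4, 5)


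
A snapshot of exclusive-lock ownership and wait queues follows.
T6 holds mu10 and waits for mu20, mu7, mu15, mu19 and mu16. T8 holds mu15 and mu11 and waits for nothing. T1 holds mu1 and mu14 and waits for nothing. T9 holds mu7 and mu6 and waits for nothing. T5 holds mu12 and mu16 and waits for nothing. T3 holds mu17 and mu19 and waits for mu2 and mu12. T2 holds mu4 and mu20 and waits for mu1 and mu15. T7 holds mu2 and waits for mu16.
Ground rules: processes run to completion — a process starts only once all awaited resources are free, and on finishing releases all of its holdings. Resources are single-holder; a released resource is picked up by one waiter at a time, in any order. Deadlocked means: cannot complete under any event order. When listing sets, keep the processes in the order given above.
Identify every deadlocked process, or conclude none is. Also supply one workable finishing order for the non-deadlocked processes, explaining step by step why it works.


The deadlocked set is empty.
Key observation: no waiting chain loops back on itself — every chain ends at a process that waits on nothing, so everyone eventually runs.
One completion order for the rest: T8, T5, T9, T7, T3, T1, T2, T6.
Verifying each step:
  run T8 (it waits on nothing); releases mu15 and mu11
  run T5 (it waits on nothing); releases mu12 and mu16
  run T9 (it waits on nothing); releases mu7 and mu6
  run T7 (all its waits — mu16 — are resolved); releases mu2
  run T3 (all its waits — mu2 and mu12 — are resolved); releases mu17 and mu19
  run T1 (it waits on nothing); releases mu1 and mu14
  run T2 (all its waits — mu1 and mu15 — are resolved); releases mu4 and mu20
  run T6 (all its waits — mu20, mu7, mu15, mu19 and mu16 — are resolved); releases mu10


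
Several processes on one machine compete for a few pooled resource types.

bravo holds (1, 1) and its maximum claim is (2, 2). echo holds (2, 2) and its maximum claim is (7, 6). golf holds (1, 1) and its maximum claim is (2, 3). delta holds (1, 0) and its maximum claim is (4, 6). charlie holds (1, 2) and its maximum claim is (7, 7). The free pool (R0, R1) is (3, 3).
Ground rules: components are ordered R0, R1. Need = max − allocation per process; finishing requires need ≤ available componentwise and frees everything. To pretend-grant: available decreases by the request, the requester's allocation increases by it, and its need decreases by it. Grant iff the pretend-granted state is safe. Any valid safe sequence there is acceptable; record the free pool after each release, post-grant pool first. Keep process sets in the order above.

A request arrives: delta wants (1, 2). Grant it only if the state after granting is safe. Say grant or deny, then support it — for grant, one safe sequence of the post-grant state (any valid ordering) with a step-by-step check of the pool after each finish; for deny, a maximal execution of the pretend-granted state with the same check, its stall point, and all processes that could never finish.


DENY: after the grant no complete ordering would exist.
Key observation: the pool after bravo, golf is (4, 3); every surviving request exceeds it in R1, so progress ends there.
Pretend the grant happened; the run bravo, golf goes as far as possible. Check, step by step:
  pool = (2, 1)
  bravo: need (1, 1) fits (2, 1); releases (1, 1), pool now (3, 2)
  golf: need (1, 2) fits (3, 2); releases (1, 1), pool now (4, 3)
  echo still needs (5, 4) but only (4, 3) is free — short on R0 and R1
  delta still needs (2, 4) but only (4, 3) is free — short on R1
  charlie still needs (6, 5) but only (4, 3) is free — short on R0 and R1
Post-grant, the permanently blocked set is echo, delta and charlie.


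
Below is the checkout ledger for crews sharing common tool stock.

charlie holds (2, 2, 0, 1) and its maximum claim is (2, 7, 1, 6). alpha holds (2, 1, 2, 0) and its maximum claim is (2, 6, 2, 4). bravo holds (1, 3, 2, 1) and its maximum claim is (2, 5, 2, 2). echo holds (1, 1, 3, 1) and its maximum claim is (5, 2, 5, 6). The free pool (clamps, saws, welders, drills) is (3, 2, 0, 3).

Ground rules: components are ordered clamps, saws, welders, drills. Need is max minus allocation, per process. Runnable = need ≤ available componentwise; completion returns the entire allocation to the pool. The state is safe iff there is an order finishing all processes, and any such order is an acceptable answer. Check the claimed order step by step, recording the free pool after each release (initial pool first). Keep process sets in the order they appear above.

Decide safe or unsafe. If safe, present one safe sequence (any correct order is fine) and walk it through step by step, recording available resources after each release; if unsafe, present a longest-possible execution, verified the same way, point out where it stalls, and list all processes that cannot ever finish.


UNSAFE.
Key observation: bravo, alpha can finish, but then (6, 6, 4, 4) is all there is, and the blocked group's drills demands exceed it.
Going as far as possible: bravo, alpha; after that, nothing fits. Step-by-step check:
  pool = (3, 2, 0, 3)
  bravo needs (1, 2, 0, 1) <= (3, 2, 0, 3) -> finishes; pool += (1, 3, 2, 1) = (4, 5, 2, 4)
  alpha needs (0, 5, 0, 4) <= (4, 5, 2, 4) -> finishes; pool += (2, 1, 2, 0) = (6, 6, 4, 4)
  blocked: charlie wants (0, 5, 1, 5), pool (6, 6, 4, 4) — not enough drills
  blocked: echo wants (4, 1, 2, 5), pool (6, 6, 4, 4) — not enough drills
Never able to finish: charlie and echo.


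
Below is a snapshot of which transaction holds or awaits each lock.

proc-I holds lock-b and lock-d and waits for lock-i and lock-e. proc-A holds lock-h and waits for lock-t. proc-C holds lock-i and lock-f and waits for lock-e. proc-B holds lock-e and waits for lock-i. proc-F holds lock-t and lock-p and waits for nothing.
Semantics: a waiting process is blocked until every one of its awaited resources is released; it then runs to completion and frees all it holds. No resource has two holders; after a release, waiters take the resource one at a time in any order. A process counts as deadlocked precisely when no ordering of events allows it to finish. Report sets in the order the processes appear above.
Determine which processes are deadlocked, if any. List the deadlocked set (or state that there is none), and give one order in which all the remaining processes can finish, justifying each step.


Deadlocked: proc-I, proc-C and proc-B.
Key observation: along proc-C -> proc-B -> proc-C, each member waits on what the next one holds — a deadlock; proc-I waits into the deadlock from upstream.
One completion order for the rest: proc-F, proc-A.
Check, step by step:
  run proc-F (it waits on nothing); releases lock-t and lock-p
  proc-A waits on lock-t — all released -> runs and releases lock-h


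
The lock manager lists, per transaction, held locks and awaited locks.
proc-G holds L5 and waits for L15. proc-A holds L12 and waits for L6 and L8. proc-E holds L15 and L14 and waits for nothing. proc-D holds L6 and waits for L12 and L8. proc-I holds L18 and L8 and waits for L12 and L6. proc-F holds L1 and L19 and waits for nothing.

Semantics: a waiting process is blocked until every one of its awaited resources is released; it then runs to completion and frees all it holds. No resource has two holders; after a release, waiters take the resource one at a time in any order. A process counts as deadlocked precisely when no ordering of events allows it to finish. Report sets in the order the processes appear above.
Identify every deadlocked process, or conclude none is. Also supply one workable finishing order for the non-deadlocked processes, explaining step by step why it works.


Deadlocked set: proc-A, proc-D and proc-I.
Key observation: the knot is the closed ring of waits proc-A -> proc-D -> proc-A; proc-I is caught in further circular waits.
The rest can finish in the order proc-E, proc-G, proc-F.
Verifying each step:
  proc-E: no waits; runs immediately, freeing L15 and L14
  proc-G: everything it awaited (L15) is free; runs, freeing L5
  proc-F: no waits; runs immediately, freeing L1 and L19


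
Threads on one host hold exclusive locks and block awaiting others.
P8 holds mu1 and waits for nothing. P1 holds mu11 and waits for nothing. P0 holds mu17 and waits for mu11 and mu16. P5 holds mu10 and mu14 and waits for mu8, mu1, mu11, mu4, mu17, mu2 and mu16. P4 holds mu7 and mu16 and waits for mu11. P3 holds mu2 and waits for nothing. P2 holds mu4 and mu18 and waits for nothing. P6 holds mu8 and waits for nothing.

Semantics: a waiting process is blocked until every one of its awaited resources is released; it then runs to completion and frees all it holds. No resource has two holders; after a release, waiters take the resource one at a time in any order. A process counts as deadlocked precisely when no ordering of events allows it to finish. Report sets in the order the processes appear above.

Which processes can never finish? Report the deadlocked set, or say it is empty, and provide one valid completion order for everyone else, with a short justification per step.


Nothing here is deadlocked.
Key observation: the waits form no ring: some process can always run, and its releases unblock the others one by one.
One completion order for the rest: P1, P3, P4, P0, P2, P6, P8, P5.
Walking it through:
  run P1 (it waits on nothing); releases mu11
  run P3 (it waits on nothing); releases mu2
  P4 waits on mu11 — all released -> runs and releases mu7 and mu16
  P0 waits on mu11 and mu16 — all released -> runs and releases mu17
  run P2 (it waits on nothing); releases mu4 and mu18
  run P6 (it waits on nothing); releases mu8
  run P8 (it waits on nothing); releases mu1
  P5 waits on mu8, mu1, mu11, mu4, mu17, mu2 and mu16 — all released -> runs and releases mu10 and mu14


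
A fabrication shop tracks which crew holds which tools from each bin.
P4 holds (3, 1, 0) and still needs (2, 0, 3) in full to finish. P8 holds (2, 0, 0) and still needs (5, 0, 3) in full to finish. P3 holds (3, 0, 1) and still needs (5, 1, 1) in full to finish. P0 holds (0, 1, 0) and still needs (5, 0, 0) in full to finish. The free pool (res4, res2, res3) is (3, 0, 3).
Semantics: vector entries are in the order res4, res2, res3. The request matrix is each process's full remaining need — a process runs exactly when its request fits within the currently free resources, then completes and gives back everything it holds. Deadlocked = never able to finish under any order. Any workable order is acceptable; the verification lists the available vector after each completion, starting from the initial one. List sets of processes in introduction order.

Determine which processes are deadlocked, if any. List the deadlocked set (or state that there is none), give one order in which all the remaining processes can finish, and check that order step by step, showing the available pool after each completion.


Nothing here is deadlocked.
Key observation: P4 leads a chain of completions in which each release enables another process.
The rest can finish in the order P4, P3, P0, P8. Check, step by step:
  pool = (3, 0, 3)
  P4: need (2, 0, 3) fits (3, 0, 3); releases (3, 1, 0), pool now (6, 1, 3)
  P3: need (5, 1, 1) fits (6, 1, 3); releases (3, 0, 1), pool now (9, 1, 4)
  P0: need (5, 0, 0) fits (9, 1, 4); releases (0, 1, 0), pool now (9, 2, 4)
  P8: need (5, 0, 3) fits (9, 2, 4); releases (2, 0, 0), pool now (11, 2, 4)
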